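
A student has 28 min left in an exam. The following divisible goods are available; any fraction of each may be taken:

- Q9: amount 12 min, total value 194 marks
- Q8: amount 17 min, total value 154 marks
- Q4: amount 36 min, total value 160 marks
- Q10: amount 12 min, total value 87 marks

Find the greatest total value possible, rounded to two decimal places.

Take in order of value per unit:
- Q9 (194/12 per unit): all 12 → value 194, running total 194.00
- Q8 (154/17 per unit): 16 of 17 → value 16×154/17 = 144.9412, running total 338.94
Total 338.94.

338.94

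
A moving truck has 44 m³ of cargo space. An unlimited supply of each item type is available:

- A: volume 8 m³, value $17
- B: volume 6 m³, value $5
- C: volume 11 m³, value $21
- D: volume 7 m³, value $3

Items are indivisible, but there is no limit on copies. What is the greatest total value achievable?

$89

Best value-per-unit is A at 17/8; filling with it alone gives 5×17 = 85.
Optimal mix: 4×A + 1×C → volume 43, value 89.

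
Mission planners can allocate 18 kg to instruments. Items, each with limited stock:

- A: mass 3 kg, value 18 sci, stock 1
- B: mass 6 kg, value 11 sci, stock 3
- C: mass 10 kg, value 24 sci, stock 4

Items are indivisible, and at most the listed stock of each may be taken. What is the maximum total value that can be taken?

Best selections within mass 18 and stock limits:
- 1×A + 1×C: mass 13, value 42
- 1×A + 2×B: mass 15, value 40
- 1×B + 1×C: mass 16, value 35
- 3×B: mass 18, value 33
Best: 42 sci.

42 sci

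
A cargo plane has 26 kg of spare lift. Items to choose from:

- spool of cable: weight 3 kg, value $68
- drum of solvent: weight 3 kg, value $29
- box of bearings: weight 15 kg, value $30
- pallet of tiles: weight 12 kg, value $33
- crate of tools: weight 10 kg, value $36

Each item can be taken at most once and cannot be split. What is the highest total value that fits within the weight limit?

$137

Check high-value combinations within 26 kg:
- spool of cable+pallet of tiles+crate of tools: weight 3+12+10=25, value 68+33+36=137
- spool of cable+drum of solvent+crate of tools: weight 3+3+10=16, value 68+29+36=133
- spool of cable+drum of solvent+pallet of tiles: weight 3+3+12=18, value 68+29+33=130
- spool of cable+drum of solvent+box of bearings: weight 3+3+15=21, value 68+29+30=127
- spool of cable+crate of tools: weight 3+10=13, value 68+36=104
Best: $137.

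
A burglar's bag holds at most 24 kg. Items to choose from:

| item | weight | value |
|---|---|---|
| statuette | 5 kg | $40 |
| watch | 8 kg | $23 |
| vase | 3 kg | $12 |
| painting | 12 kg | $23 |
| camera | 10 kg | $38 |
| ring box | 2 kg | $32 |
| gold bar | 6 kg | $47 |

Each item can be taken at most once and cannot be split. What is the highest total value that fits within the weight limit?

$157

Check high-value combinations within 24 kg:
- statuette+camera+ring box+gold bar: weight 5+10+2+6=23, value 40+38+32+47=157
- statuette+watch+vase+ring box+gold bar: weight 5+8+3+2+6=24, value 40+23+12+32+47=154
- statuette+watch+ring box+gold bar: weight 5+8+2+6=21, value 40+23+32+47=142
- statuette+vase+camera+gold bar: weight 5+3+10+6=24, value 40+12+38+47=137
Best: $157.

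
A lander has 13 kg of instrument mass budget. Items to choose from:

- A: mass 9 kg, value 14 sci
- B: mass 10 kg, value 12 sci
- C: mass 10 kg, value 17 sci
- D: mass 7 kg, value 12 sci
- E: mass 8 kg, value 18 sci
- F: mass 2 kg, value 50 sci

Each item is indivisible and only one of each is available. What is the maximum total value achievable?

68 sci

Check high-value combinations within 13 kg:
- E+F: mass 8+2=10, value 18+50=68
- C+F: mass 10+2=12, value 17+50=67
- A+F: mass 9+2=11, value 14+50=64
- D+F: mass 7+2=9, value 12+50=62
Best: 68 sci.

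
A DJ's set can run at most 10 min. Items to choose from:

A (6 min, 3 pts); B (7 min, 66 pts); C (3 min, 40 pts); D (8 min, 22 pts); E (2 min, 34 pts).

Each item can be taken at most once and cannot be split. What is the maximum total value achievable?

106 pts

Check high-value combinations within 10 min:
- B+C: duration 7+3=10, value 66+40=106
- B+E: duration 7+2=9, value 66+34=100
- C+E: duration 3+2=5, value 40+34=74
- B: duration 7, value 66
- D+E: duration 8+2=10, value 22+34=56
Best: 106 pts.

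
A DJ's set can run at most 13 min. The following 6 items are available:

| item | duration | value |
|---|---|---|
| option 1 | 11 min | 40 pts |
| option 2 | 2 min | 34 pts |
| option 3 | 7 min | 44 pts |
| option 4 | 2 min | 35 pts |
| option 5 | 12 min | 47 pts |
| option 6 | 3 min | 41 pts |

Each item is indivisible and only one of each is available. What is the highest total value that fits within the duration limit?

120 pts

Check high-value combinations within 13 min:
- option 3+option 4+option 6: duration 7+2+3=12, value 44+35+41=120
- option 2+option 3+option 6: duration 2+7+3=12, value 34+44+41=119
- option 2+option 3+option 4: duration 2+7+2=11, value 34+44+35=113
- option 2+option 4+option 6: duration 2+2+3=7, value 34+35+41=110
- option 3+option 6: duration 7+3=10, value 44+41=85
Best: 120 pts.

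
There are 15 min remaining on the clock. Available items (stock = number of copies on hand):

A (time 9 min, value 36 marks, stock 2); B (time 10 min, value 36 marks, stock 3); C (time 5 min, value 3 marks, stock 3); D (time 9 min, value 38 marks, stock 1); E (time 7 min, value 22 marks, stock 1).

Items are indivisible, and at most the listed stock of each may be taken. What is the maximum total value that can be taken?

41 marks

Top feasible selections:
- 1×C + 1×D: time 14, value 41
- 1×A + 1×C: time 14, value 39
Best: 41 marks.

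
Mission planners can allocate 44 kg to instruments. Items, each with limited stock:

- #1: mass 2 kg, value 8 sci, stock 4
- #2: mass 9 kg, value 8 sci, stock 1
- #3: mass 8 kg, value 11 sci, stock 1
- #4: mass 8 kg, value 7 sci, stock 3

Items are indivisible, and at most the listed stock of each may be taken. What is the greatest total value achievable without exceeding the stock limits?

65 sci

Top feasible selections:
- 4×#1 + 1×#2 + 1×#3 + 2×#4: mass 41, value 65
- 4×#1 + 1×#3 + 3×#4: mass 40, value 64
- 4×#1 + 1×#2 + 3×#4: mass 41, value 61
- 4×#1 + 1×#2 + 1×#3 + 1×#4: mass 33, value 58
Best: 65 sci.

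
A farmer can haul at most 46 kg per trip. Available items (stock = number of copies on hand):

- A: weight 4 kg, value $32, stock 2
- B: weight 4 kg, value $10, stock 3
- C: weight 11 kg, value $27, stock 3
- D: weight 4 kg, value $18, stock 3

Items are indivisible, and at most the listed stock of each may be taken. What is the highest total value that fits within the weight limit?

Best selections within weight 46 and stock limits:
- 2×A + 1×B + 2×C + 3×D: weight 46, value 182
- 2×A + 3×B + 1×C + 3×D: weight 43, value 175
Best: $182.

$182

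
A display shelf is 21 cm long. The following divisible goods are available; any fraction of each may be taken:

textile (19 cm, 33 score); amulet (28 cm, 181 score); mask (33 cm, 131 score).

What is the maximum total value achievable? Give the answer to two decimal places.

Take in order of value per unit:
- amulet (181/28 per unit): 21 of 28 → value 21×181/28 = 135.7500, running total 135.75
Total 135.75.

135.75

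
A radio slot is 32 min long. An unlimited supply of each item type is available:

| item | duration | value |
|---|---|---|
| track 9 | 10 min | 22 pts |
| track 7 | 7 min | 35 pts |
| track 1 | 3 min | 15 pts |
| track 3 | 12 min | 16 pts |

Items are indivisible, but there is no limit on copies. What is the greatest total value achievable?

Best value-per-unit is track 7 at 35/7; filling with it alone gives 4×35 = 140.
Optimal mix: 2×track 7 + 6×track 1 → duration 32, value 160.

160 pts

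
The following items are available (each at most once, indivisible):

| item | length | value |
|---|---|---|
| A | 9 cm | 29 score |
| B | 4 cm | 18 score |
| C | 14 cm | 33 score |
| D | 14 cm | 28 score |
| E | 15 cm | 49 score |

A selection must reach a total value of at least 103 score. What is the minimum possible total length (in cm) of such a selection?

38

Subsets with value ≥ 103, sorted by total length:
- A+C+E: length 38, value 111
- A+D+E: length 38, value 106
Minimum length: 38 cm.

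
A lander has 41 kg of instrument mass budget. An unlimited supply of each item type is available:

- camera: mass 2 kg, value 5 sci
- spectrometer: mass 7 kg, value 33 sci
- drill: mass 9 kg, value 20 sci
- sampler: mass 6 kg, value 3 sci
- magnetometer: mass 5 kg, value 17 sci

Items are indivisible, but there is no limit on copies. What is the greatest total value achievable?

182 sci

Best value-per-unit is spectrometer at 33/7; filling with it alone gives 5×33 = 165.
Optimal mix: 5×spectrometer + 1×magnetometer → mass 40, value 182.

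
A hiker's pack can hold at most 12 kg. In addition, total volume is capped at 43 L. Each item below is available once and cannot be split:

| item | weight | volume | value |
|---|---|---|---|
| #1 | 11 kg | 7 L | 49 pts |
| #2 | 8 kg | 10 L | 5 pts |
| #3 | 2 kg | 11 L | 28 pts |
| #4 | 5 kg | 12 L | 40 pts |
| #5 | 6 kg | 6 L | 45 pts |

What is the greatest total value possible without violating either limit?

Feasible sets respecting both limits:
- #4+#5: weight 11, volume 18, value 85
- #3+#5: weight 8, volume 17, value 73
- #3+#4: weight 7, volume 23, value 68
Best: 85 pts.

85 pts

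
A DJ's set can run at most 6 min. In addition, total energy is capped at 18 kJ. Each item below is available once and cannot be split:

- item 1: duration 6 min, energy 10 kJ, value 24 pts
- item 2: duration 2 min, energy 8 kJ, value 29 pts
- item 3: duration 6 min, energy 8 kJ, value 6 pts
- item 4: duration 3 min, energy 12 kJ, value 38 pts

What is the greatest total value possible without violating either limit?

38 pts

Feasible sets respecting both limits:
- item 4: duration 3, energy 12, value 38
- item 2: duration 2, energy 8, value 29
- item 1: duration 6, energy 10, value 24
Best: 38 pts.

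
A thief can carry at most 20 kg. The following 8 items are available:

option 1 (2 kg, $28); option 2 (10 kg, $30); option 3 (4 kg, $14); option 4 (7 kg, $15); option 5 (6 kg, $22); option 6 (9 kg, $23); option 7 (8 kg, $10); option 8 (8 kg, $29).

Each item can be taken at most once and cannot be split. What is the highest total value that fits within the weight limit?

$93

Check high-value combinations within 20 kg:
- option 1+option 3+option 5+option 8: weight 2+4+6+8=20, value 28+14+22+29=93
- option 1+option 2+option 8: weight 2+10+8=20, value 28+30+29=87
- option 1+option 2+option 5: weight 2+10+6=18, value 28+30+22=80
- option 1+option 6+option 8: weight 2+9+8=19, value 28+23+29=80
Best: $93.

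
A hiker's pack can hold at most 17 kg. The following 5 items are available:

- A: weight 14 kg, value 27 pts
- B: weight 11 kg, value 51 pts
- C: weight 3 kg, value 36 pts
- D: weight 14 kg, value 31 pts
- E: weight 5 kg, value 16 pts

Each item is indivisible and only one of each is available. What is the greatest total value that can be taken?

87 pts

Check high-value combinations within 17 kg:
- B+C: weight 11+3=14, value 51+36=87
- B+E: weight 11+5=16, value 51+16=67
- C+D: weight 3+14=17, value 36+31=67
- A+C: weight 14+3=17, value 27+36=63
- C+E: weight 3+5=8, value 36+16=52
Best: 87 pts.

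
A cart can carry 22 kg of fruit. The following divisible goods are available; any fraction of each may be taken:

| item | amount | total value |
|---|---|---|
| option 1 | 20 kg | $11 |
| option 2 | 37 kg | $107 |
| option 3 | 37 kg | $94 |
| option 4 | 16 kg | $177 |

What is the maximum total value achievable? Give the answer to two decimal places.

194.35

Take in order of value per unit:
- option 4 (177/16 per unit): all 16 → value 177, running total 177.00
- option 2 (107/37 per unit): 6 of 37 → value 6×107/37 = 17.3514, running total 194.35
Total 194.35.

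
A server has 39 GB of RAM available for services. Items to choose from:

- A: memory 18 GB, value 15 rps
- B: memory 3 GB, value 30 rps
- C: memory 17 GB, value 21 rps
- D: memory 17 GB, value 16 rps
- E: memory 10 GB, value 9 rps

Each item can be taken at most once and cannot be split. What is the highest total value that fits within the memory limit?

Check high-value combinations within 39 GB:
- B+C+D: memory 3+17+17=37, value 30+21+16=67
- A+B+C: memory 18+3+17=38, value 15+30+21=66
- A+B+D: memory 18+3+17=38, value 15+30+16=61
Best: 67 rps.

67 rps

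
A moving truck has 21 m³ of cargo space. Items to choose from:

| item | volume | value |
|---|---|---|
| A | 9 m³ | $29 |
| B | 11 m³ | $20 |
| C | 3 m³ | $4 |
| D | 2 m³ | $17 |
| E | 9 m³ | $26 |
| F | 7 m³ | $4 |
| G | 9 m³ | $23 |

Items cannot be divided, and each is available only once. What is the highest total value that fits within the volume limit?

$72

Check high-value combinations within 21 m³:
- A+D+E: volume 9+2+9=20, value 29+17+26=72
- A+D+G: volume 9+2+9=20, value 29+17+23=69
- D+E+G: volume 2+9+9=20, value 17+26+23=66
- A+C+E: volume 9+3+9=21, value 29+4+26=59
- A+C+G: volume 9+3+9=21, value 29+4+23=56
Best: $72.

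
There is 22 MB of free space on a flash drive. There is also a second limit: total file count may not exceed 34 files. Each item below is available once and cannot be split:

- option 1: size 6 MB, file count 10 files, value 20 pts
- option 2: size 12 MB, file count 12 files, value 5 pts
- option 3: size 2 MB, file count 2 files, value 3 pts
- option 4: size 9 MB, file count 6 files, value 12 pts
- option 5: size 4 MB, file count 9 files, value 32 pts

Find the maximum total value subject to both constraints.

Feasible sets respecting both limits:
- option 1+option 3+option 4+option 5: size 21, file count 27, value 67
- option 1+option 4+option 5: size 19, file count 25, value 64
- option 1+option 2+option 5: size 22, file count 31, value 57
- option 1+option 3+option 5: size 12, file count 21, value 55
Best: 67 pts.

67 pts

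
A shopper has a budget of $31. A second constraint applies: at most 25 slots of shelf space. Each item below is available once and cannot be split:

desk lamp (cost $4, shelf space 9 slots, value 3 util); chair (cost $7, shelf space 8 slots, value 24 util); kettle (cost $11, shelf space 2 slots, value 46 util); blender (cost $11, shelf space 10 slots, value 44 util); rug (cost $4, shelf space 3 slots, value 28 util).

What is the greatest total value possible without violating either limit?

Feasible sets respecting both limits:
- desk lamp+kettle+blender+rug: cost 30, shelf space 24, value 121
- kettle+blender+rug: cost 26, shelf space 15, value 118
- chair+kettle+blender: cost 29, shelf space 20, value 114
Best: 121 util.

121 util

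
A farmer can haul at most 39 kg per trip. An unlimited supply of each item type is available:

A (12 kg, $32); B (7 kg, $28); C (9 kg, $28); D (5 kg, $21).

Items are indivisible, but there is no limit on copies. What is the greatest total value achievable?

Best value-per-unit is D at 21/5; filling with it alone gives 7×21 = 147.
Optimal mix: 2×B + 5×D → weight 39, value 161.

$161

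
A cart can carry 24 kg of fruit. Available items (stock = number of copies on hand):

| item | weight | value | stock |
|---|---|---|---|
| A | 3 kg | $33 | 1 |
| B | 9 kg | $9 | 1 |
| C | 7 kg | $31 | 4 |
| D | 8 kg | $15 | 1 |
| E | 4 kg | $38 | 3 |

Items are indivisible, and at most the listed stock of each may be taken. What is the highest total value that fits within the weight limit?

Top feasible selections:
- 1×A + 1×C + 3×E: weight 22, value 178
- 1×A + 1×D + 3×E: weight 23, value 162
- 1×A + 1×B + 3×E: weight 24, value 156
- 1×A + 3×E: weight 15, value 147
Best: $178.

$178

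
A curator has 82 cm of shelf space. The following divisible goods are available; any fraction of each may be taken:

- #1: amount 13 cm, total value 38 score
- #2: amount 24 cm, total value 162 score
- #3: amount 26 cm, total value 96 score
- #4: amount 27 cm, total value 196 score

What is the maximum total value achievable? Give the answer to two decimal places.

Take in order of value per unit:
- #4 (196/27 per unit): all 27 → value 196, running total 196.00
- #2 (162/24 per unit): all 24 → value 162, running total 358.00
- #3 (96/26 per unit): all 26 → value 96, running total 454.00
- #1 (38/13 per unit): 5 of 13 → value 5×38/13 = 14.6154, running total 468.62
Total 468.62.

468.62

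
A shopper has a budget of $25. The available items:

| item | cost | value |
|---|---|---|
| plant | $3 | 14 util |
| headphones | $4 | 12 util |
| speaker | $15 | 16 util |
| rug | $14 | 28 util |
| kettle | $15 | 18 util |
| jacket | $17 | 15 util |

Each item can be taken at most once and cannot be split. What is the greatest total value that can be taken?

Check high-value combinations within $25:
- plant+headphones+rug: cost 3+4+14=21, value 14+12+28=54
- plant+headphones+kettle: cost 3+4+15=22, value 14+12+18=44
- plant+rug: cost 3+14=17, value 14+28=42
- plant+headphones+speaker: cost 3+4+15=22, value 14+12+16=42
Best: 54 util.

54 util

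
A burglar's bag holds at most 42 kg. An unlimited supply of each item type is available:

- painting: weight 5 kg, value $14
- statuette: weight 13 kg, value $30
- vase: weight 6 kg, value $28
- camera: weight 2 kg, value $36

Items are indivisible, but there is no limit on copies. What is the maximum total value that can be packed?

$756

Best value-per-unit is camera at 36/2, and filling with it alone uses weight 21×2=42. No mix of the others beats 21×36 = 756.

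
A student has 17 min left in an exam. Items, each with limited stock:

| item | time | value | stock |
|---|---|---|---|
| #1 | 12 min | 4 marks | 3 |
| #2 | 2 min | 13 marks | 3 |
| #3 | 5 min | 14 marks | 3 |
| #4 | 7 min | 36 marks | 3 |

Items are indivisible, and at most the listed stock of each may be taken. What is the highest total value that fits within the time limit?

85 marks

Best selections within time 17 and stock limits:
- 1×#2 + 2×#4: time 16, value 85
- 2×#2 + 1×#3 + 1×#4: time 16, value 76
- 3×#2 + 1×#4: time 13, value 75
Best: 85 marks.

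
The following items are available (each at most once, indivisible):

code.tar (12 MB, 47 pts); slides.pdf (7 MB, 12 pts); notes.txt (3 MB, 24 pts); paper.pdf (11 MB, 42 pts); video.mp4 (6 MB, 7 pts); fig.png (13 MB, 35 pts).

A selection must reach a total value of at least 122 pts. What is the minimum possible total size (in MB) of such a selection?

33

Subsets with value ≥ 122, sorted by total size:
- code.tar+slides.pdf+notes.txt+paper.pdf: size 33, value 125
- code.tar+paper.pdf+fig.png: size 36, value 124
Minimum size: 33 MB.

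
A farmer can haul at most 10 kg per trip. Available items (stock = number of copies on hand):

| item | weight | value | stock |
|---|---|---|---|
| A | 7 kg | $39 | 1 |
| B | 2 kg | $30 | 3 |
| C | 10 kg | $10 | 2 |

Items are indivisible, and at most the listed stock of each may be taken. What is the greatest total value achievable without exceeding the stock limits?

$90

Best selections within weight 10 and stock limits:
- 3×B: weight 6, value 90
- 1×A + 1×B: weight 9, value 69
Best: $90.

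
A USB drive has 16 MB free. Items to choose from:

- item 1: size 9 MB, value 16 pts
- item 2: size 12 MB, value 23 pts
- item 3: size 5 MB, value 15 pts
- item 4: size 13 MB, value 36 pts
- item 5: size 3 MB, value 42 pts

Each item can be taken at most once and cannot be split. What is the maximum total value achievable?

This is a 0/1 knapsack; check combinations near the capacity.
- item 4+item 5: size 13+3=16, value 36+42=78
- item 2+item 5: size 12+3=15, value 23+42=65
- item 1+item 5: size 9+3=12, value 16+42=58
- item 3+item 5: size 5+3=8, value 15+42=57
- item 5: size 3, value 42
Best: 78 pts.

78 pts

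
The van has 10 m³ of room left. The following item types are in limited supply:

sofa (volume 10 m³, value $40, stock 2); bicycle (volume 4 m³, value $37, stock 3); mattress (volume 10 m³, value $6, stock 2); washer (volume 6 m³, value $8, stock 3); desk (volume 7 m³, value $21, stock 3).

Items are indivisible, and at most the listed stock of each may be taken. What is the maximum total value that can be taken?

$74

Top feasible selections:
- 2×bicycle: volume 8, value 74
- 1×bicycle + 1×washer: volume 10, value 45
- 1×sofa: volume 10, value 40
Best: $74.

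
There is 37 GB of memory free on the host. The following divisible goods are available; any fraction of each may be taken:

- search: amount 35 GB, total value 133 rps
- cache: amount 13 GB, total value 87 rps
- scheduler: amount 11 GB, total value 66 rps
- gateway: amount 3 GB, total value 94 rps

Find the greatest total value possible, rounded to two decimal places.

Take in order of value per unit:
- gateway (94/3 per unit): all 3 → value 94, running total 94.00
- cache (87/13 per unit): all 13 → value 87, running total 181.00
- scheduler (66/11 per unit): all 11 → value 66, running total 247.00
- search (133/35 per unit): 10 of 35 → value 10×133/35 = 38.0000, running total 285.00
Total 285.00.

285.00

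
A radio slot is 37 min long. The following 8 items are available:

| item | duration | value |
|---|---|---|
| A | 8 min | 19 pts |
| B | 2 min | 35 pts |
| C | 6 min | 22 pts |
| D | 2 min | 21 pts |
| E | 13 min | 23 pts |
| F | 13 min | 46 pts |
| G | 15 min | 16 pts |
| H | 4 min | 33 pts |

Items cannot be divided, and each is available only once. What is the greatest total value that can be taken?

176 pts

Check high-value combinations within 37 min:
- A+B+C+D+F+H: duration 8+2+6+2+13+4=35, value 19+35+22+21+46+33=176
- B+D+E+F+H: duration 2+2+13+13+4=34, value 35+21+23+46+33=158
- B+C+D+F+H: duration 2+6+2+13+4=27, value 35+22+21+46+33=157
- A+B+C+F+H: duration 8+2+6+13+4=33, value 19+35+22+46+33=155
Best: 176 pts.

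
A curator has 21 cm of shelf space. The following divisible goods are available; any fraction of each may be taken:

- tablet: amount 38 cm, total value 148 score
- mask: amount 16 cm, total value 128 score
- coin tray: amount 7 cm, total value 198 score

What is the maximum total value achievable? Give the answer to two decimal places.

310.00

Take in order of value per unit:
- coin tray (198/7 per unit): all 7 → value 198, running total 198.00
- mask (128/16 per unit): 14 of 16 → value 14×128/16 = 112.0000, running total 310.00
Total 310.00.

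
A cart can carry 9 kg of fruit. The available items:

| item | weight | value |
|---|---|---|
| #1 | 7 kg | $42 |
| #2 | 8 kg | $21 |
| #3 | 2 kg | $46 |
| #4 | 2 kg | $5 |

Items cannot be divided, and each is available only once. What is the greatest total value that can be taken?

$88

Check high-value combinations within 9 kg:
- #1+#3: weight 7+2=9, value 42+46=88
- #3+#4: weight 2+2=4, value 46+5=51
- #1+#4: weight 7+2=9, value 42+5=47
- #3: weight 2, value 46
- #1: weight 7, value 42
Best: $88.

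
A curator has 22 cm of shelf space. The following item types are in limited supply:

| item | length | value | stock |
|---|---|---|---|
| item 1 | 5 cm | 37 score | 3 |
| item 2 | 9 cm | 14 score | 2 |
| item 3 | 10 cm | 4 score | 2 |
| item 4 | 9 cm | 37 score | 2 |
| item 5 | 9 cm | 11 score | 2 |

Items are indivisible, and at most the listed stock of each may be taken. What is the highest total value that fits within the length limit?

Top feasible selections:
- 3×item 1: length 15, value 111
- 2×item 1 + 1×item 4: length 19, value 111
Best: 111 score.

111 score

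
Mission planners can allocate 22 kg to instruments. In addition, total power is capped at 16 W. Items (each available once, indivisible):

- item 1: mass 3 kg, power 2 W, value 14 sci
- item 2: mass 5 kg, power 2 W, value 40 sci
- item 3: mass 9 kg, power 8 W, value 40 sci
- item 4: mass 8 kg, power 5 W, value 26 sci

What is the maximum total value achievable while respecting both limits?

Feasible sets respecting both limits:
- item 2+item 3+item 4: mass 22, power 15, value 106
- item 1+item 2+item 3: mass 17, power 12, value 94
- item 2+item 3: mass 14, power 10, value 80
- item 1+item 2+item 4: mass 16, power 9, value 80
Best: 106 sci.

106 sci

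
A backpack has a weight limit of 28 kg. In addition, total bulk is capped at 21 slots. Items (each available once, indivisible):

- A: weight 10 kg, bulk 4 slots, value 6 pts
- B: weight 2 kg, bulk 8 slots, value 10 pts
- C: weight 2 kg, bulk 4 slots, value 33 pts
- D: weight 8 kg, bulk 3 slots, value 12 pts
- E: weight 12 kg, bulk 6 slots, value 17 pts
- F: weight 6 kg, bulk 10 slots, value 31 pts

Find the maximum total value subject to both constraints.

Feasible sets respecting both limits:
- A+C+D+F: weight 26, bulk 21, value 82
- C+E+F: weight 20, bulk 20, value 81
- C+D+F: weight 16, bulk 17, value 76
Best: 82 pts.

82 pts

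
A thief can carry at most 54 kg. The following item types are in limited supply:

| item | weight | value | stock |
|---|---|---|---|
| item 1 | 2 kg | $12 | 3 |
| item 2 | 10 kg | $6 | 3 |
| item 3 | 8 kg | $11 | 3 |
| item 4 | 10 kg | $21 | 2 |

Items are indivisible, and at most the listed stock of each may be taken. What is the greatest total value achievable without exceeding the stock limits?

Best selections within weight 54 and stock limits:
- 3×item 1 + 3×item 3 + 2×item 4: weight 50, value 111
- 3×item 1 + 1×item 2 + 2×item 3 + 2×item 4: weight 52, value 106
- 3×item 1 + 2×item 2 + 1×item 3 + 2×item 4: weight 54, value 101
- 3×item 1 + 2×item 3 + 2×item 4: weight 42, value 100
Best: $111.

$111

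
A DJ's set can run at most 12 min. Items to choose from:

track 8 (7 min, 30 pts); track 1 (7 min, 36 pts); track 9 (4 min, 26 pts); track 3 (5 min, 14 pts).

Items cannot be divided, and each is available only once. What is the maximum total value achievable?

This is a 0/1 knapsack; check combinations near the capacity.
- track 1+track 9: duration 7+4=11, value 36+26=62
- track 8+track 9: duration 7+4=11, value 30+26=56
- track 1+track 3: duration 7+5=12, value 36+14=50
Best: 62 pts.

62 pts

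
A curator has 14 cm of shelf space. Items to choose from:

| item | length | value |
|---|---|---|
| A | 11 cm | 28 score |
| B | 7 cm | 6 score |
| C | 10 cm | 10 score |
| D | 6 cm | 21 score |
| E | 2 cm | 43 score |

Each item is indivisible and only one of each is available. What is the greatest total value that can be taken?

71 score

This is a 0/1 knapsack; check combinations near the capacity.
- A+E: length 11+2=13, value 28+43=71
- D+E: length 6+2=8, value 21+43=64
- C+E: length 10+2=12, value 10+43=53
- B+E: length 7+2=9, value 6+43=49
- E: length 2, value 43
Best: 71 score.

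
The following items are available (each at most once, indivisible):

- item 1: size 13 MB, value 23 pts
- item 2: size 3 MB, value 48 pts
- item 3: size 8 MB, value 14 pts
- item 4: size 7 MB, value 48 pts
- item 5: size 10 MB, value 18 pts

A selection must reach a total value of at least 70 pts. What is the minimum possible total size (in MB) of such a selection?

Subsets with value ≥ 70, sorted by total size:
- item 2+item 4: size 10, value 96
- item 1+item 2: size 16, value 71
Minimum size: 10 MB.

10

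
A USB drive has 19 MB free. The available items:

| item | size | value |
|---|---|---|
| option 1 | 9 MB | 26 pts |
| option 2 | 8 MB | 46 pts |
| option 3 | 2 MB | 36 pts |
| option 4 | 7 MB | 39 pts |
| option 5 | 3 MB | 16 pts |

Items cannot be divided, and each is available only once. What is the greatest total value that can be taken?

Check high-value combinations within 19 MB:
- option 2+option 3+option 4: size 8+2+7=17, value 46+36+39=121
- option 1+option 2+option 3: size 9+8+2=19, value 26+46+36=108
- option 1+option 3+option 4: size 9+2+7=18, value 26+36+39=101
- option 2+option 4+option 5: size 8+7+3=18, value 46+39+16=101
- option 2+option 3+option 5: size 8+2+3=13, value 46+36+16=98
Best: 121 pts.

121 pts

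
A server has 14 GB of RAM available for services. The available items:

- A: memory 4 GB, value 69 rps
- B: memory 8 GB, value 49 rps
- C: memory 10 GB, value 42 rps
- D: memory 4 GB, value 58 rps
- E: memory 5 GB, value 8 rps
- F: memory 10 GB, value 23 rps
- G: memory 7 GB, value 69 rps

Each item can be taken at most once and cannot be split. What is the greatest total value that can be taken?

Check high-value combinations within 14 GB:
- A+G: memory 4+7=11, value 69+69=138
- A+D+E: memory 4+4+5=13, value 69+58+8=135
- A+D: memory 4+4=8, value 69+58=127
- D+G: memory 4+7=11, value 58+69=127
- A+B: memory 4+8=12, value 69+49=118
Best: 138 rps.

138 rps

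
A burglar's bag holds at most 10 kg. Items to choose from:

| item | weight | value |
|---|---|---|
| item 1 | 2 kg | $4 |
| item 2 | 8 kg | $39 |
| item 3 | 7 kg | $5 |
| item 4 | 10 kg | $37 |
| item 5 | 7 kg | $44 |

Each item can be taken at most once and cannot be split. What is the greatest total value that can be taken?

Check high-value combinations within 10 kg:
- item 1+item 5: weight 2+7=9, value 4+44=48
- item 5: weight 7, value 44
- item 1+item 2: weight 2+8=10, value 4+39=43
- item 2: weight 8, value 39
Best: $48.

$48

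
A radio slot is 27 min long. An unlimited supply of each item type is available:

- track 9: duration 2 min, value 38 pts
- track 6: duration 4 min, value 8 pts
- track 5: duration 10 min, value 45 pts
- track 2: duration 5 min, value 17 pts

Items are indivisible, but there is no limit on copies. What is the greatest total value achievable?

494 pts

Best value-per-unit is track 9 at 38/2, and filling with it alone uses duration 13×2=26. No mix of the others beats 13×38 = 494.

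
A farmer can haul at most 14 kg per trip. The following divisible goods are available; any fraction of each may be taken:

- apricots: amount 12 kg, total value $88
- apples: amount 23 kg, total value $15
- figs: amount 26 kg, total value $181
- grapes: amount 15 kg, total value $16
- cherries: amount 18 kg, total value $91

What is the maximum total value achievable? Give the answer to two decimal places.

Take in order of value per unit:
- apricots (88/12 per unit): all 12 → value 88, running total 88.00
- figs (181/26 per unit): 2 of 26 → value 2×181/26 = 13.9231, running total 101.92
Total 101.92.

101.92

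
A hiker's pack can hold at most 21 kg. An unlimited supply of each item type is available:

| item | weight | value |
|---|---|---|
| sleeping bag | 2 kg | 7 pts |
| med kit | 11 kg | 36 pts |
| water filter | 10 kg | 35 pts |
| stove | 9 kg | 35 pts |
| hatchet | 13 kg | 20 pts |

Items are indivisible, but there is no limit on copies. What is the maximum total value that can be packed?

77 pts

Best value-per-unit is stove at 35/9; filling with it alone gives 2×35 = 70.
Optimal mix: 6×sleeping bag + 1×stove → weight 21, value 77.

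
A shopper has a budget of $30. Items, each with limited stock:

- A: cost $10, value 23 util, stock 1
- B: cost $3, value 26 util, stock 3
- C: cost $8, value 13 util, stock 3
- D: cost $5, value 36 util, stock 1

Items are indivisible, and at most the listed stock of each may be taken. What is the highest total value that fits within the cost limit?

140 util

Best selections within cost 30 and stock limits:
- 3×B + 2×C + 1×D: cost 30, value 140
- 1×A + 3×B + 1×D: cost 24, value 137
- 3×B + 1×C + 1×D: cost 22, value 127
- 1×A + 2×B + 1×C + 1×D: cost 29, value 124
Best: 140 util.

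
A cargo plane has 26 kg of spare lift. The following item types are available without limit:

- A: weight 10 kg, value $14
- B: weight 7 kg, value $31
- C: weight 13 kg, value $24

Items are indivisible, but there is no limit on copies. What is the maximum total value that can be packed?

Best value-per-unit is B at 31/7, and filling with it alone uses weight 3×7=21. No mix of the others beats 3×31 = 93.

$93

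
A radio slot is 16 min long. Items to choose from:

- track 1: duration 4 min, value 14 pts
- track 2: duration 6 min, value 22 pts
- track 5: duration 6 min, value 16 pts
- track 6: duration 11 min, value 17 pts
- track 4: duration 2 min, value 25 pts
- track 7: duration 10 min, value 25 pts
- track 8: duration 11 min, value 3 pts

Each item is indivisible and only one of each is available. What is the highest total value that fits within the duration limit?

Check high-value combinations within 16 min:
- track 1+track 4+track 7: duration 4+2+10=16, value 14+25+25=64
- track 2+track 5+track 4: duration 6+6+2=14, value 22+16+25=63
- track 1+track 2+track 4: duration 4+6+2=12, value 14+22+25=61
- track 1+track 5+track 4: duration 4+6+2=12, value 14+16+25=55
- track 1+track 2+track 5: duration 4+6+6=16, value 14+22+16=52
Best: 64 pts.

64 pts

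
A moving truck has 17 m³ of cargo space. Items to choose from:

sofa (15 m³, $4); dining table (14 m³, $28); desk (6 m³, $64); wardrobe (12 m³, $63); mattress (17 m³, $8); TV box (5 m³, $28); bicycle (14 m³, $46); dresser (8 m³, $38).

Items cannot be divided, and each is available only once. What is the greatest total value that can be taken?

$102

This is a 0/1 knapsack; check combinations near the capacity.
- desk+dresser: volume 6+8=14, value 64+38=102
- desk+TV box: volume 6+5=11, value 64+28=92
- wardrobe+TV box: volume 12+5=17, value 63+28=91
- TV box+dresser: volume 5+8=13, value 28+38=66
Best: $102.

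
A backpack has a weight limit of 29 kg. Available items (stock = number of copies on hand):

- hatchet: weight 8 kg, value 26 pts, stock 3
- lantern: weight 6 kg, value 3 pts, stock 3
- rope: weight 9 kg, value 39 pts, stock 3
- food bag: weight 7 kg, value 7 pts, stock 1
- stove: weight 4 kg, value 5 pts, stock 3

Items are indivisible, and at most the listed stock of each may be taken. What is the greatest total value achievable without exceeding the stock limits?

117 pts

Best selections within weight 29 and stock limits:
- 3×rope: weight 27, value 117
- 1×hatchet + 2×rope: weight 26, value 104
Best: 117 pts.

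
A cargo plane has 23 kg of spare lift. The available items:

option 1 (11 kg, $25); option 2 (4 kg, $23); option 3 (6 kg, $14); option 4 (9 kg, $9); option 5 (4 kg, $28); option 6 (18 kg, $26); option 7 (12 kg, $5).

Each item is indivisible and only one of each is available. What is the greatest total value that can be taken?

Check high-value combinations within 23 kg:
- option 1+option 2+option 5: weight 11+4+4=19, value 25+23+28=76
- option 2+option 3+option 4+option 5: weight 4+6+9+4=23, value 23+14+9+28=74
- option 1+option 3+option 5: weight 11+6+4=21, value 25+14+28=67
- option 2+option 3+option 5: weight 4+6+4=14, value 23+14+28=65
- option 1+option 2+option 3: weight 11+4+6=21, value 25+23+14=62
Best: $76.

$76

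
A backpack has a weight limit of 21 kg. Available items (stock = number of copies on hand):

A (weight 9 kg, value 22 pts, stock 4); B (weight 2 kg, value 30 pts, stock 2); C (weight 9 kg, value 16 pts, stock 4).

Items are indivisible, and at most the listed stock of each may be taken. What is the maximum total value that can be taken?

82 pts

Best selections within weight 21 and stock limits:
- 1×A + 2×B: weight 13, value 82
- 2×B + 1×C: weight 13, value 76
- 2×A + 1×B: weight 20, value 74
- 1×A + 1×B + 1×C: weight 20, value 68
Best: 82 pts.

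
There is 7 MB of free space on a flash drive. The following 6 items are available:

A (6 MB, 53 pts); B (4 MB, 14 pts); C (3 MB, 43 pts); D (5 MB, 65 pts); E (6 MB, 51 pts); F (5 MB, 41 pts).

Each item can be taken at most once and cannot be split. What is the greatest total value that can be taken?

65 pts

This is a 0/1 knapsack; check combinations near the capacity.
- D: size 5, value 65
- B+C: size 4+3=7, value 14+43=57
- A: size 6, value 53
- E: size 6, value 51
Best: 65 pts.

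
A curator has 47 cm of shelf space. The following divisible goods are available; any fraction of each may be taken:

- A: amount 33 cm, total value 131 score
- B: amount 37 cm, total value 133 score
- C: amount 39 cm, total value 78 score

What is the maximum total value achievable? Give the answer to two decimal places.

181.32

Take in order of value per unit:
- A (131/33 per unit): all 33 → value 131, running total 131.00
- B (133/37 per unit): 14 of 37 → value 14×133/37 = 50.3243, running total 181.32
Total 181.32.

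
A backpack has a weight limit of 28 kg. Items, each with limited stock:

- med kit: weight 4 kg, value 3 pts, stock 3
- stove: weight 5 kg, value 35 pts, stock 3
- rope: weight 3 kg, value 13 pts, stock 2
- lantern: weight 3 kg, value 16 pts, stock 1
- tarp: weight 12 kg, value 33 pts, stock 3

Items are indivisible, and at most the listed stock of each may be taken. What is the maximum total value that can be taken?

150 pts

Top feasible selections:
- 1×med kit + 3×stove + 2×rope + 1×lantern: weight 28, value 150
- 3×stove + 2×rope + 1×lantern: weight 24, value 147
Best: 150 pts.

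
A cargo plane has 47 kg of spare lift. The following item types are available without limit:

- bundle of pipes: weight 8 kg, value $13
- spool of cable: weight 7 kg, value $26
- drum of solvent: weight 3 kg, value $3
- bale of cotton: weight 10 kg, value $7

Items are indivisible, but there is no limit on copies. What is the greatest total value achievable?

$159

Best value-per-unit is spool of cable at 26/7; filling with it alone gives 6×26 = 156.
Optimal mix: 6×spool of cable + 1×drum of solvent → weight 45, value 159.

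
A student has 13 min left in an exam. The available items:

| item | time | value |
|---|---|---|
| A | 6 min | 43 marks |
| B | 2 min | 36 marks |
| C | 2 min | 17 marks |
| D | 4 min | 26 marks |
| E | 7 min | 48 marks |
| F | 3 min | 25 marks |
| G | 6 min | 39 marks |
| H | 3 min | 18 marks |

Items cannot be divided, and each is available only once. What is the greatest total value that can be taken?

This is a 0/1 knapsack; check combinations near the capacity.
- A+B+C+F: time 6+2+2+3=13, value 43+36+17+25=121
- B+C+F+G: time 2+2+3+6=13, value 36+17+25+39=117
- A+B+C+H: time 6+2+2+3=13, value 43+36+17+18=114
- B+D+E: time 2+4+7=13, value 36+26+48=110
Best: 121 marks.

121 marks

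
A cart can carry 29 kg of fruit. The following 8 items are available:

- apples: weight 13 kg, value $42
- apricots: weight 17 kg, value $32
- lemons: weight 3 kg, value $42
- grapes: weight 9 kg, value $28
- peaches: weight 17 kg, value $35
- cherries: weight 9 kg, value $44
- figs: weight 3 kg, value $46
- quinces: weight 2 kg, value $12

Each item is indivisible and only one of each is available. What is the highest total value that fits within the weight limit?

Check high-value combinations within 29 kg:
- apples+lemons+cherries+figs: weight 13+3+9+3=28, value 42+42+44+46=174
- lemons+grapes+cherries+figs+quinces: weight 3+9+9+3+2=26, value 42+28+44+46+12=172
- lemons+grapes+cherries+figs: weight 3+9+9+3=24, value 42+28+44+46=160
- apples+lemons+grapes+figs: weight 13+3+9+3=28, value 42+42+28+46=158
- lemons+cherries+figs+quinces: weight 3+9+3+2=17, value 42+44+46+12=144
Best: $174.

$174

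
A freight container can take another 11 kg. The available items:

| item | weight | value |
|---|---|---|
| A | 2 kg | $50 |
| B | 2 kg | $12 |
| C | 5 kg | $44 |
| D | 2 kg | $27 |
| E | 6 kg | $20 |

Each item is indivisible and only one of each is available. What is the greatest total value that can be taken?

$133

Check high-value combinations within 11 kg:
- A+B+C+D: weight 2+2+5+2=11, value 50+12+44+27=133
- A+C+D: weight 2+5+2=9, value 50+44+27=121
- A+B+C: weight 2+2+5=9, value 50+12+44=106
- A+D+E: weight 2+2+6=10, value 50+27+20=97
- A+C: weight 2+5=7, value 50+44=94
Best: $133.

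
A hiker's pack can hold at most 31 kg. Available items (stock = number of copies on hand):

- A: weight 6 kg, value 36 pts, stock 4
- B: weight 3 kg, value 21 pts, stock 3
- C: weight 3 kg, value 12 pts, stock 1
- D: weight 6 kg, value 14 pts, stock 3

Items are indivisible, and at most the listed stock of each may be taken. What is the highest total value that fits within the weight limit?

186 pts

Top feasible selections:
- 4×A + 2×B: weight 30, value 186
- 3×A + 3×B + 1×C: weight 30, value 183
Best: 186 pts.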